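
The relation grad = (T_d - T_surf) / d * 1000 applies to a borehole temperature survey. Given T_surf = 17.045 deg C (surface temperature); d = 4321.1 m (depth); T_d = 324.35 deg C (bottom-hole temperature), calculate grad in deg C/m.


grad = (T_d - T_surf) / d * 1000
grad = (324.35 - 17.045) / 4321.1 * 1000
grad = 71.11731 deg C/km
Convert: 71.11731 deg C/km * 0.001 = 0.071117 deg C/m
grad = 0.071117 deg C/m


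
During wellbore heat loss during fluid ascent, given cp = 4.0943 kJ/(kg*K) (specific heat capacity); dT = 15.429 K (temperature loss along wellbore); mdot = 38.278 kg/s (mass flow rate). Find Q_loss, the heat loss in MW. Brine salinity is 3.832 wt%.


Q_loss = mdot * cp * dT
Q_loss = 38.278 * 4.0943 * 15.429
Q_loss = 2418.058 kW
Convert: 2418.058 kW * 0.001 = 2.4181 MW
Q_loss = 2.4181 MW


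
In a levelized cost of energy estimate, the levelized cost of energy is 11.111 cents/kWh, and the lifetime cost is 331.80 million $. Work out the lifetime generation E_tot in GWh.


E_tot = C_tot / LCOE * 100
E_tot = 331.80 / 11.111 * 100
E_tot = 2986.2 GWh


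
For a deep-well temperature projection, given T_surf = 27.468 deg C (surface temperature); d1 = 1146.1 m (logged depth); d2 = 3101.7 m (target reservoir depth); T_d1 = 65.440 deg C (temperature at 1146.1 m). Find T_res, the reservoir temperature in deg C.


Step 1: grad = (T_d1 - T_surf)/d1 * 1000 = (65.44 - 27.468)/1146.1 * 1000 = 33.13149 deg C/km
Step 2: T_res = T_surf + grad*d2/1000 = 27.468 + 33.13149*3101.7/1000 = 130.23 deg C
T_res = 130.23 deg C


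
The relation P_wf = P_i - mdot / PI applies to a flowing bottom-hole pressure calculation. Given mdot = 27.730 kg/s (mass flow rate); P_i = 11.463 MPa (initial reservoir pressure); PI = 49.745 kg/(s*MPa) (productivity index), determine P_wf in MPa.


P_wf = P_i - mdot / PI
P_wf = 11.463 - 27.730 / 49.745
P_wf = 10.906 MPa


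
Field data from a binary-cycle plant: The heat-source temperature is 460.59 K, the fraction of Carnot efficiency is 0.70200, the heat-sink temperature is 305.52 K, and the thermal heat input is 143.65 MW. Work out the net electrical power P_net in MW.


Step 1: eta = (1 - Tc/Th)*f = (1 - 305.52/460.59)*0.702 = 0.2363472
Step 2: P_net = eta * Q_in = 0.2363472 * 143.65 = 33.951 MW
P_net = 33.951 MW


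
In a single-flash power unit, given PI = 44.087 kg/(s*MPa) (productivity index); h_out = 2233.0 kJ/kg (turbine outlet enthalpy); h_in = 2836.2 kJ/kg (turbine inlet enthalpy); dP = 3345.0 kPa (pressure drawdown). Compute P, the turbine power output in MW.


Step 1: mdot = PI * dP / 1000 = 44.087 * 3345.0 / 1000 = 147.4710 kg/s
Step 2: P = mdot*(h_in - h_out)/1000 = 147.4710*(2836.2 - 2233.0)/1000 = 88.955 MW
P = 88.955 MW


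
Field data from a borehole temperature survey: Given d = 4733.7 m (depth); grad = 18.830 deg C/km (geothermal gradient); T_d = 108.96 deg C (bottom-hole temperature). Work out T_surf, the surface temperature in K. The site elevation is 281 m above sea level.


T_surf = T_d - grad * d / 1000
T_surf = 108.96 - 18.830 * 4733.7 / 1000
T_surf = 19.82443 deg C
Convert to K: 19.82443 + 273.15 = 292.97 K
T_surf = 292.97 K


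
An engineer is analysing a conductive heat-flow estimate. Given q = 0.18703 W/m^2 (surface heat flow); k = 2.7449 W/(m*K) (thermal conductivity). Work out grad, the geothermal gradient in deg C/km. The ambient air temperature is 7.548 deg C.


grad = q * 1000 / k
grad = 0.18703 * 1000 / 2.7449
grad = 68.137 deg C/km


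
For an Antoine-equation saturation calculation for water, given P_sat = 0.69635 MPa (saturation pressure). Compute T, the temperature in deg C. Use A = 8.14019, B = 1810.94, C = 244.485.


T = B / (A - log10(P_sat * 760 / 0.101325)) - C
T = 1810.94 / (8.14019 - log10(0.69635 * 760 / 0.101325)) - 244.485
T = 165.02 deg C


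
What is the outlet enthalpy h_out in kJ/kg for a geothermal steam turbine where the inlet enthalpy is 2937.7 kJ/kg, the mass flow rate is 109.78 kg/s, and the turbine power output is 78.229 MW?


h_out = h_in - P * 1000 / mdot
h_out = 2937.7 - 78.229 * 1000 / 109.78
h_out = 2225.1 kJ/kg


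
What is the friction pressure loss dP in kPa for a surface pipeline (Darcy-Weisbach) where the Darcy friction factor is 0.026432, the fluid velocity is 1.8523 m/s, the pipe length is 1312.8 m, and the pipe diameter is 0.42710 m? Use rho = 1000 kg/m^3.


dP = f * (L/D) * (rho*vel^2/2) / 1000
dP = 0.026432 * (1312.8/0.42710) * (1000*1.8523^2/2) / 1000
dP = 139.38 kPa


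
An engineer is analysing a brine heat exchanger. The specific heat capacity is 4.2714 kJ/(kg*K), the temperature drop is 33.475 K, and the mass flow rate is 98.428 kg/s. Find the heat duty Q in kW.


Q = mdot * cp * dT / 1000
Q = 98.428 * 4.2714 * 33.475 / 1000
Q = 14.07374 MW
Convert: 14.07374 MW * 1000.0 = 14074 kW
Q = 14074 kW


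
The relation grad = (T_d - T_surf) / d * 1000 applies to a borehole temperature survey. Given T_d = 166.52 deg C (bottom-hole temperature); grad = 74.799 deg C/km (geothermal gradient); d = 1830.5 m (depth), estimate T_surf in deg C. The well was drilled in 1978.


T_surf = T_d - grad * d / 1000
T_surf = 166.52 - 74.799 * 1830.5 / 1000
T_surf = 29.600 deg C


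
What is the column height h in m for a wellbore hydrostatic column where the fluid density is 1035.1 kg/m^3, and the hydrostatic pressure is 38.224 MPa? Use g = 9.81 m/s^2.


h = P * 1e6 / (g * rho)
h = 38.224 * 1e6 / (9.81 * 1035.1)
h = 3764.3 m


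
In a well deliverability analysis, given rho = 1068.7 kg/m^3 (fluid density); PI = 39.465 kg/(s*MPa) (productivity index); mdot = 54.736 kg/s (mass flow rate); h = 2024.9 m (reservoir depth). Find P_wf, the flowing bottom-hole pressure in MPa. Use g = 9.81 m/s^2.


Step 1: P_i = rho*g*h/1e6 = 1068.7*9.81*2024.9/1e6 = 21.22894 MPa
Step 2: P_wf = P_i - mdot/PI = 21.22894 - 54.736/39.465 = 19.842 MPa
P_wf = 19.842 MPa


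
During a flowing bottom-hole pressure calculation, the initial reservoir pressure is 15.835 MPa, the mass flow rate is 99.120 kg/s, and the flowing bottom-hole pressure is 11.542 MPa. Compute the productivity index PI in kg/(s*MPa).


PI = mdot / (P_i - P_wf)
PI = 99.120 / (15.835 - 11.542)
PI = 23.089 kg/(s*MPa)


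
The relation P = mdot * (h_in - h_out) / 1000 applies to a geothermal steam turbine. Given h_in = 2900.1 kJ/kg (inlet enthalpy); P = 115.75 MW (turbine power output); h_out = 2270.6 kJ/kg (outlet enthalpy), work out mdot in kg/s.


mdot = P * 1000 / (h_in - h_out)
mdot = 115.75 * 1000 / (2900.1 - 2270.6)
mdot = 183.88 kg/s


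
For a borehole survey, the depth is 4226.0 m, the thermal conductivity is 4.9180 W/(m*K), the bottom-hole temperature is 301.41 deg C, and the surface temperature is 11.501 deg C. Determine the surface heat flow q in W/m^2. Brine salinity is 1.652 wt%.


Step 1: grad = (T_d - T_surf)/d * 1000 = (301.41 - 11.501)/4226.0 * 1000 = 68.60128 deg C/km
Step 2: q = k * grad / 1000 = 4.918 * 68.60128 / 1000 = 0.33738 W/m^2
q = 0.33738 W/m^2


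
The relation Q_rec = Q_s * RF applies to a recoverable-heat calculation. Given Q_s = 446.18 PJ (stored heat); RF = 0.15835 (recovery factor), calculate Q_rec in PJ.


Q_rec = Q_s * RF
Q_rec = 446.18 * 0.15835
Q_rec = 70.653 PJ


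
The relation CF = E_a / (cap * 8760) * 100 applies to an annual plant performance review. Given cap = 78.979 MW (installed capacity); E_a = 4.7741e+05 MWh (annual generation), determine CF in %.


CF = E_a / (cap * 8760) * 100
CF = 4.7741e+05 / (78.979 * 8760) * 100
CF = 69.004 %


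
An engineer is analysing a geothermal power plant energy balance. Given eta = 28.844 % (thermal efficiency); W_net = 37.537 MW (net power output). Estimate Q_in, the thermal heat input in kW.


Q_in = W_net / (eta / 100)
Q_in = 37.537 / (28.844 / 100)
Q_in = 130.1380 MW
Convert: 130.1380 MW * 1000.0 = 1.3014e+05 kW
Q_in = 1.3014e+05 kW


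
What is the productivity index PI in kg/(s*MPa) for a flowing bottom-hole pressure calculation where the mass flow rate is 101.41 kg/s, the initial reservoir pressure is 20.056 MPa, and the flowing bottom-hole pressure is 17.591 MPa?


PI = mdot / (P_i - P_wf)
PI = 101.41 / (20.056 - 17.591)
PI = 41.140 kg/(s*MPa)


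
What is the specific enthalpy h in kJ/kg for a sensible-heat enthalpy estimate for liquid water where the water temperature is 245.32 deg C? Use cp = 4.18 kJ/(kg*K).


h = cp * T
h = 4.18 * 245.32
h = 1025.4 kJ/kg


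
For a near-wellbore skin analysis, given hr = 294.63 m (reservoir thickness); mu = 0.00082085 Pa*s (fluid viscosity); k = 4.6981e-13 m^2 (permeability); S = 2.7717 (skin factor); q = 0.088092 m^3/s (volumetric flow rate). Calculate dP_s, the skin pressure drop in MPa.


dP_s = S * q * mu / (2*pi*k*hr) / 1000
dP_s = 2.7717 * 0.088092 * 0.00082085 / (2*pi*4.6981e-13*294.63) / 1000
dP_s = 230.4451 kPa
Convert: 230.4451 kPa * 0.001 = 0.23045 MPa
dP_s = 0.23045 MPa


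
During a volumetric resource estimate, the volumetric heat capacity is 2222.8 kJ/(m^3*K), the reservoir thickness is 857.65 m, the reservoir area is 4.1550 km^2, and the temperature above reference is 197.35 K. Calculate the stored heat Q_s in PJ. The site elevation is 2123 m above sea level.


Step 1: Vr = A*1e6*hr = 4.155*1e6*857.65 = 3.563536e+09 m^3
Step 2: Q_s = Vr*rhoc*dT/1e12 = 3.563536e+09*2222.8*197.35/1e12 = 1563.2 PJ
Q_s = 1563.2 PJ


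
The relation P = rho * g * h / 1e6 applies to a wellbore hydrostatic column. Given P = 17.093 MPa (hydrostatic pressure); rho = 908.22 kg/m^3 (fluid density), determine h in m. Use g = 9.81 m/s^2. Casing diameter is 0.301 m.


h = P * 1e6 / (g * rho)
h = 17.093 * 1e6 / (9.81 * 908.22)
h = 1918.5 m


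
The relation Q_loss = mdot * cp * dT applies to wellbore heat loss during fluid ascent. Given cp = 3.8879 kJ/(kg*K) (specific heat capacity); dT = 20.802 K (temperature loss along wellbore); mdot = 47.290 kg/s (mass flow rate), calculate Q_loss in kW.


Q_loss = mdot * cp * dT
Q_loss = 47.290 * 3.8879 * 20.802
Q_loss = 3824.6 kW


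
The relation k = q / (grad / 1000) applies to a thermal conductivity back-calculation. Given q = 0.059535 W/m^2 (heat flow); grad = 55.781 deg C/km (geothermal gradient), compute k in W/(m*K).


k = q / (grad / 1000)
k = 0.059535 / (55.781 / 1000)
k = 1.0673 W/(m*K)


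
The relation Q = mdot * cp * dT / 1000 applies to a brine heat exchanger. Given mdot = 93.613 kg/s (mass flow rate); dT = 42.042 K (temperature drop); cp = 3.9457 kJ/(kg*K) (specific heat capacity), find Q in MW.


Q = mdot * cp * dT / 1000
Q = 93.613 * 3.9457 * 42.042 / 1000
Q = 15.529 MW


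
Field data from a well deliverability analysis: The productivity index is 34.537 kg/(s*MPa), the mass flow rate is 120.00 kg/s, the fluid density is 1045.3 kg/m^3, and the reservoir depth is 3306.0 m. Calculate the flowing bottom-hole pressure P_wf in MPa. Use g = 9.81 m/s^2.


Step 1: P_i = rho*g*h/1e6 = 1045.3*9.81*3306.0/1e6 = 33.90102 MPa
Step 2: P_wf = P_i - mdot/PI = 33.90102 - 120.0/34.537 = 30.426 MPa
P_wf = 30.426 MPa


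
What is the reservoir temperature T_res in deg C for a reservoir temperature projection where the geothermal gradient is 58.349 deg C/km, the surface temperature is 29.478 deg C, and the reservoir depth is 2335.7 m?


T_res = T_surf + grad * d / 1000
T_res = 29.478 + 58.349 * 2335.7 / 1000
T_res = 165.76 deg C


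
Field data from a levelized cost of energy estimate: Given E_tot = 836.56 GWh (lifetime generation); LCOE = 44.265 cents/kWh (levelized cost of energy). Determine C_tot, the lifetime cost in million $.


C_tot = LCOE / 100 * E_tot
C_tot = 44.265 / 100 * 836.56
C_tot = 370.30 million $


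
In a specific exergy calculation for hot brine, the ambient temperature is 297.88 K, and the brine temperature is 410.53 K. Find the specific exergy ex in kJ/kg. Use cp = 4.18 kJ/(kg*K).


ex = cp * ((T_b - T_0) - T_0 * ln(T_b/T_0))
ex = 4.18 * ((410.53 - 297.88) - 297.88 * ln(410.53/297.88))
ex = 71.489 kJ/kg


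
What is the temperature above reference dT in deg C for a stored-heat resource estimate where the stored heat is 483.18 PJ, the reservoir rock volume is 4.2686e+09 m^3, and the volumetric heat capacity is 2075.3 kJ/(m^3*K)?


dT = Q_s * 1e12 / (Vr * rhoc)
dT = 483.18 * 1e12 / (4.2686e+09 * 2075.3)
dT = 54.54345 K
Convert (temperature difference, 1 K = 1 deg C): 54.54345 K = 54.54345 deg C
dT = 54.543 deg C


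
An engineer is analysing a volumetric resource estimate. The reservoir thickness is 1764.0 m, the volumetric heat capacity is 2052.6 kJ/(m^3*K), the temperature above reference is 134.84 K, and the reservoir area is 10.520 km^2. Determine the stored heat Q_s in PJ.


Step 1: Vr = A*1e6*hr = 10.52*1e6*1764.0 = 1.855728e+10 m^3
Step 2: Q_s = Vr*rhoc*dT/1e12 = 1.855728e+10*2052.6*134.84/1e12 = 5136.1 PJ
Q_s = 5136.1 PJ


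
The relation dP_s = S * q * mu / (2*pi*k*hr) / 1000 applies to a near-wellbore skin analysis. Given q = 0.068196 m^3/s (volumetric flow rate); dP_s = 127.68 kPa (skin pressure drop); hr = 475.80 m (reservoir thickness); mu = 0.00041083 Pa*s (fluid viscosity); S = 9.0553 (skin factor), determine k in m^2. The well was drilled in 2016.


k = S*q*mu / (2*pi*dP_s*1000*hr)
k = 9.0553*0.068196*0.00041083 / (2*pi*127.68*1000*475.80)
k = 6.6466e-13 m^2


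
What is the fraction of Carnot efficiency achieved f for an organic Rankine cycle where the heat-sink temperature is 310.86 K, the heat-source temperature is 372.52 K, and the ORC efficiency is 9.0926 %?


f = (eta_orc/100) / (1 - Tc/Th)
f = (9.0926/100) / (1 - 310.86/372.52)
f = 0.54933


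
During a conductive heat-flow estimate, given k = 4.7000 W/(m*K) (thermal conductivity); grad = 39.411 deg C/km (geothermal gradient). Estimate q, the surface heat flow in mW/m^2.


q = k * grad / 1000
q = 4.7000 * 39.411 / 1000
q = 0.1852317 W/m^2
Convert: 0.1852317 W/m^2 * 1000.0 = 185.23 mW/m^2
q = 185.23 mW/m^2


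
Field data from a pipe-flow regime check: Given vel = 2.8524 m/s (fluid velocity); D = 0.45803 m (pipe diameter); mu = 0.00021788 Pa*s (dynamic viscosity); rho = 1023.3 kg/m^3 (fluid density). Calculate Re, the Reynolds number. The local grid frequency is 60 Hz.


Re = rho * vel * D / mu
Re = 1023.3 * 2.8524 * 0.45803 / 0.00021788
Re = 6.1361e+06


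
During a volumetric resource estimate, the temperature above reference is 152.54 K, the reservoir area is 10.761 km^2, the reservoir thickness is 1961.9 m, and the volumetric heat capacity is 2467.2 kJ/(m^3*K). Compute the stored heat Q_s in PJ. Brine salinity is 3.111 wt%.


Step 1: Vr = A*1e6*hr = 10.761*1e6*1961.9 = 2.111201e+10 m^3
Step 2: Q_s = Vr*rhoc*dT/1e12 = 2.111201e+10*2467.2*152.54/1e12 = 7945.4 PJ
Q_s = 7945.4 PJ


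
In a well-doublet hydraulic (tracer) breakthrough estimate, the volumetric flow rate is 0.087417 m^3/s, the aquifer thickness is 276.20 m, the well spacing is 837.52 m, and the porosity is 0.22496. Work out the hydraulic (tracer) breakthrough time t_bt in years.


t_bt = pi * hr * phi * L^2 / (3 * Qv) / (365.25*86400)
t_bt = pi * 276.20 * 0.22496 * 837.52^2 / (3 * 0.087417) / (365.25*86400)
t_bt = 16.544 years


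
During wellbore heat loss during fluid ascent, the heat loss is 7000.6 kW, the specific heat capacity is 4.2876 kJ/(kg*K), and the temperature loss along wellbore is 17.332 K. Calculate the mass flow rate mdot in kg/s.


mdot = Q_loss / (cp * dT)
mdot = 7000.6 / (4.2876 * 17.332)
mdot = 94.205 kg/s


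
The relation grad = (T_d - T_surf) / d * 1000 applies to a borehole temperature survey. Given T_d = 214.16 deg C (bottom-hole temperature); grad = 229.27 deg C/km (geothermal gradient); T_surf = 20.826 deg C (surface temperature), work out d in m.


d = (T_d - T_surf) / grad * 1000
d = (214.16 - 20.826) / 229.27 * 1000
d = 843.26 m


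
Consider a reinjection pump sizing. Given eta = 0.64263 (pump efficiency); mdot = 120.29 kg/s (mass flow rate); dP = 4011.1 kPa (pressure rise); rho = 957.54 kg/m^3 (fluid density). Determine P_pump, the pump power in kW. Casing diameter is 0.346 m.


P_pump = mdot * dP / (rho * eta)
P_pump = 120.29 * 4011.1 / (957.54 * 0.64263)
P_pump = 784.11 kW


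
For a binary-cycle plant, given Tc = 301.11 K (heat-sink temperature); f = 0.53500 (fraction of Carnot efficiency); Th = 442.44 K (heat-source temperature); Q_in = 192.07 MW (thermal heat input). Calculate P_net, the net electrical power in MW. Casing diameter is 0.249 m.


Step 1: eta = (1 - Tc/Th)*f = (1 - 301.11/442.44)*0.535 = 0.1708967
Step 2: P_net = eta * Q_in = 0.1708967 * 192.07 = 32.824 MW
P_net = 32.824 MW


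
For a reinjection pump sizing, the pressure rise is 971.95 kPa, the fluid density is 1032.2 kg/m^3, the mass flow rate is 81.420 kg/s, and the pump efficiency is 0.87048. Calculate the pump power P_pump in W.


P_pump = mdot * dP / (rho * eta)
P_pump = 81.420 * 971.95 / (1032.2 * 0.87048)
P_pump = 88.07494 kW
Convert: 88.07494 kW * 1000.0 = 88075 W
P_pump = 88075 W


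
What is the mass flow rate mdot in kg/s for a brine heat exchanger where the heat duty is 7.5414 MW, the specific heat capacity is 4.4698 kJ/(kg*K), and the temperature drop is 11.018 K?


mdot = Q * 1000 / (cp * dT)
mdot = 7.5414 * 1000 / (4.4698 * 11.018)
mdot = 153.13 kg/s


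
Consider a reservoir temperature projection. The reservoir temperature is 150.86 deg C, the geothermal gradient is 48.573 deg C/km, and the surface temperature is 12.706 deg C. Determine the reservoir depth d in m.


d = (T_res - T_surf) / grad * 1000
d = (150.86 - 12.706) / 48.573 * 1000
d = 2844.3 m


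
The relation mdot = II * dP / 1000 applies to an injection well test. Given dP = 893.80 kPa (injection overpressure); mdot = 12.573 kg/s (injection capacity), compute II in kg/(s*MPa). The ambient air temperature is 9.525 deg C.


II = mdot * 1000 / dP
II = 12.573 * 1000 / 893.80
II = 14.067 kg/(s*MPa)


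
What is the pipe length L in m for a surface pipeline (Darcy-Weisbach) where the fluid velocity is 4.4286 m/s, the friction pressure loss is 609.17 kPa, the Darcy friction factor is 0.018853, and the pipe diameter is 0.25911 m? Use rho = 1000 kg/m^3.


L = dP*1000*D / (f*rho*vel^2/2)
L = 609.17*1000*0.25911 / (0.018853*1000*4.4286^2/2)
L = 853.77 m


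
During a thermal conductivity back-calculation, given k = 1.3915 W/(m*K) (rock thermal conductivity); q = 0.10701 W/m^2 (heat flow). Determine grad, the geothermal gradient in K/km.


grad = q / k * 1000
grad = 0.10701 / 1.3915 * 1000
grad = 76.90262 deg C/km
Convert: 76.90262 deg C/km * 1.0 = 76.903 K/km
grad = 76.903 K/km


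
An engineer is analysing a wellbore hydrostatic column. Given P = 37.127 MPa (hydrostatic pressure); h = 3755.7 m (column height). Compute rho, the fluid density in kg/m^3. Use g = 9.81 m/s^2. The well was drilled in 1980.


rho = P * 1e6 / (g * h)
rho = 37.127 * 1e6 / (9.81 * 3755.7)
rho = 1007.7 kg/m^3


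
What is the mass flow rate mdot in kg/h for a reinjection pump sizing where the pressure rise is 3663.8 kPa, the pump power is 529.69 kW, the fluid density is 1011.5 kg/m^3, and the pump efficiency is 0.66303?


mdot = P_pump * rho * eta / dP
mdot = 529.69 * 1011.5 * 0.66303 / 3663.8
mdot = 96.95921 kg/s
Convert: 96.95921 kg/s * 3600.0 = 3.4905e+05 kg/h
mdot = 3.4905e+05 kg/h


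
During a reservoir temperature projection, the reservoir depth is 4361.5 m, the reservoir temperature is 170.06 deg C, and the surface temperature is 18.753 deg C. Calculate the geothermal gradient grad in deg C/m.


grad = (T_res - T_surf) / d * 1000
grad = (170.06 - 18.753) / 4361.5 * 1000
grad = 34.69151 deg C/km
Convert: 34.69151 deg C/km * 0.001 = 0.034692 deg C/m
grad = 0.034692 deg C/m


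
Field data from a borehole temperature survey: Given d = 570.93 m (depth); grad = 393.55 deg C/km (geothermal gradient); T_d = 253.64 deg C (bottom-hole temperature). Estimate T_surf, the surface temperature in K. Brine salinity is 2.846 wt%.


T_surf = T_d - grad * d / 1000
T_surf = 253.64 - 393.55 * 570.93 / 1000
T_surf = 28.95050 deg C
Convert to K: 28.95050 + 273.15 = 302.10 K
T_surf = 302.10 K


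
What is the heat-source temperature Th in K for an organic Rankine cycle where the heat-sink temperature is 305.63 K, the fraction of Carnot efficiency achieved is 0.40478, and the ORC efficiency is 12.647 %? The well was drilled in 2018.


Th = Tc / (1 - (eta_orc/100)/f)
Th = 305.63 / (1 - (12.647/100)/0.40478)
Th = 444.51 K


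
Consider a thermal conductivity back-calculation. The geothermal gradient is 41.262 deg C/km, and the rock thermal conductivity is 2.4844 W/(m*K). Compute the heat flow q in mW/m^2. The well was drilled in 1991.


q = k * grad / 1000
q = 2.4844 * 41.262 / 1000
q = 0.1025113 W/m^2
Convert: 0.1025113 W/m^2 * 1000.0 = 102.51 mW/m^2
q = 102.51 mW/m^2


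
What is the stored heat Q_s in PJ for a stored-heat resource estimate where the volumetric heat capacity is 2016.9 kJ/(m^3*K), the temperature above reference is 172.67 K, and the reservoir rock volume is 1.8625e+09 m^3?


Q_s = Vr * rhoc * dT / 1e12
Q_s = 1.8625e+09 * 2016.9 * 172.67 / 1e12
Q_s = 648.63 PJ


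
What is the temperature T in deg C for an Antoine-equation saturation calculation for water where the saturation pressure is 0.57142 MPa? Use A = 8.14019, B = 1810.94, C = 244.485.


T = B / (A - log10(P_sat * 760 / 0.101325)) - C
T = 1810.94 / (8.14019 - log10(0.57142 * 760 / 0.101325)) - 244.485
T = 157.22 deg C


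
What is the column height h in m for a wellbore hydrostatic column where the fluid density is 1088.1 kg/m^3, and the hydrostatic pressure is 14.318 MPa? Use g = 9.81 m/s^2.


h = P * 1e6 / (g * rho)
h = 14.318 * 1e6 / (9.81 * 1088.1)
h = 1341.4 m


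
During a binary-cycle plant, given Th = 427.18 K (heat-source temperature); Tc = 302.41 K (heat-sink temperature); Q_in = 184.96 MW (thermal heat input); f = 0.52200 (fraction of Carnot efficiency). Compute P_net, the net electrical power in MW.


Step 1: eta = (1 - Tc/Th)*f = (1 - 302.41/427.18)*0.522 = 0.1524649
Step 2: P_net = eta * Q_in = 0.1524649 * 184.96 = 28.200 MW
P_net = 28.200 MW


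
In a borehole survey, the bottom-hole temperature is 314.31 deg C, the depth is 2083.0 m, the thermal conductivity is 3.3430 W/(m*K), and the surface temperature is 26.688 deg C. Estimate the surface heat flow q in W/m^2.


Step 1: grad = (T_d - T_surf)/d * 1000 = (314.31 - 26.688)/2083.0 * 1000 = 138.0807 deg C/km
Step 2: q = k * grad / 1000 = 3.343 * 138.0807 / 1000 = 0.46160 W/m^2
q = 0.46160 W/m^2


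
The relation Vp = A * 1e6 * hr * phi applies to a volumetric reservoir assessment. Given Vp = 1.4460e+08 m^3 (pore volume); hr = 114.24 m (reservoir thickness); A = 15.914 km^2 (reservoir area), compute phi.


phi = Vp / (A * 1e6 * hr)
phi = 1.4460e+08 / (15.914 * 1e6 * 114.24)
phi = 0.079537


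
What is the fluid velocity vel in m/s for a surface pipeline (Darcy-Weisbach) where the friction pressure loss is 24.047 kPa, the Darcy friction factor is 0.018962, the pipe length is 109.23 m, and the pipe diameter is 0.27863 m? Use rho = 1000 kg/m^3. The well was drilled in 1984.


vel = sqrt(dP*1000*2*D / (f*L*rho))
vel = sqrt(24.047*1000*2*0.27863 / (0.018962*109.23*1000))
vel = 2.5436 m/s


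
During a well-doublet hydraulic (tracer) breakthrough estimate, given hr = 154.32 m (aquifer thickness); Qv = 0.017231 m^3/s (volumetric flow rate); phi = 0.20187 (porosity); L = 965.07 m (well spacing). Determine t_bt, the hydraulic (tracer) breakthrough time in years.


t_bt = pi * hr * phi * L^2 / (3 * Qv) / (365.25*86400)
t_bt = pi * 154.32 * 0.20187 * 965.07^2 / (3 * 0.017231) / (365.25*86400)
t_bt = 55.876 years


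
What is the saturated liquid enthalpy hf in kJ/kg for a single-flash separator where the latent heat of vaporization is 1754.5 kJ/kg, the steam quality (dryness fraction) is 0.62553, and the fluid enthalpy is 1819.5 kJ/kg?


hf = h - x * hfg
hf = 1819.5 - 0.62553 * 1754.5
hf = 722.01 kJ/kg


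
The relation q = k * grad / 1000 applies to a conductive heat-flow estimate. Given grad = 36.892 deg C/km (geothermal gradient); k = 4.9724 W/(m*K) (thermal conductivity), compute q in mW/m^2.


q = k * grad / 1000
q = 4.9724 * 36.892 / 1000
q = 0.1834418 W/m^2
Convert: 0.1834418 W/m^2 * 1000.0 = 183.44 mW/m^2
q = 183.44 mW/m^2


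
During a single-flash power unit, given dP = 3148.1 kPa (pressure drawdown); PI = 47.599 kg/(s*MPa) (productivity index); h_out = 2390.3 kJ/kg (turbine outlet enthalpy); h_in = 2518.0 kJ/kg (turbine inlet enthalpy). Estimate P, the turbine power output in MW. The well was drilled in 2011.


Step 1: mdot = PI * dP / 1000 = 47.599 * 3148.1 / 1000 = 149.8464 kg/s
Step 2: P = mdot*(h_in - h_out)/1000 = 149.8464*(2518.0 - 2390.3)/1000 = 19.135 MW
P = 19.135 MW


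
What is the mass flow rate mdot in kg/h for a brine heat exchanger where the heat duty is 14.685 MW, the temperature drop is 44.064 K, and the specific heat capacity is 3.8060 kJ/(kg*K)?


mdot = Q * 1000 / (cp * dT)
mdot = 14.685 * 1000 / (3.8060 * 44.064)
mdot = 87.56312 kg/s
Convert: 87.56312 kg/s * 3600.0 = 3.1523e+05 kg/h
mdot = 3.1523e+05 kg/h


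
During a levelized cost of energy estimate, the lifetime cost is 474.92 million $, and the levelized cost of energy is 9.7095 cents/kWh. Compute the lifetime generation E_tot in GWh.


E_tot = C_tot / LCOE * 100
E_tot = 474.92 / 9.7095 * 100
E_tot = 4891.3 GWh


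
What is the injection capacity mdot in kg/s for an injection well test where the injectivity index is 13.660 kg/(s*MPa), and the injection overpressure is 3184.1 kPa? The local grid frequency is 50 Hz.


mdot = II * dP / 1000
mdot = 13.660 * 3184.1 / 1000
mdot = 43.495 kg/s


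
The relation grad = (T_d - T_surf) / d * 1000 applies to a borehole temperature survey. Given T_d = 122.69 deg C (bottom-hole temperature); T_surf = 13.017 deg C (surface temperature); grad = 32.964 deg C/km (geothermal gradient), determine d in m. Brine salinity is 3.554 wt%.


d = (T_d - T_surf) / grad * 1000
d = (122.69 - 13.017) / 32.964 * 1000
d = 3327.1 m


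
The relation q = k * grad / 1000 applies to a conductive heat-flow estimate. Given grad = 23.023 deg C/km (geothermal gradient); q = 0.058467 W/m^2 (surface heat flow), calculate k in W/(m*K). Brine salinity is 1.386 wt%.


k = q * 1000 / grad
k = 0.058467 * 1000 / 23.023
k = 2.5395 W/(m*K)


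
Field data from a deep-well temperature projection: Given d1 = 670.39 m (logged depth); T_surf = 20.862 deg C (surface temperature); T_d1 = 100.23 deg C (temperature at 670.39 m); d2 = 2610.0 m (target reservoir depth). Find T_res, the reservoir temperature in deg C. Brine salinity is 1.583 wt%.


Step 1: grad = (T_d1 - T_surf)/d1 * 1000 = (100.23 - 20.862)/670.39 * 1000 = 118.3908 deg C/km
Step 2: T_res = T_surf + grad*d2/1000 = 20.862 + 118.3908*2610.0/1000 = 329.86 deg C
T_res = 329.86 deg C


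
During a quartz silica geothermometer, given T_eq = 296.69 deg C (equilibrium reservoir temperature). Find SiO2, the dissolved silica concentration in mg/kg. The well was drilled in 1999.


SiO2 = 10^(5.19 - 1309/(T_eq + 273.15))
SiO2 = 10^(5.19 - 1309/(296.69 + 273.15))
SiO2 = 781.38 mg/kg


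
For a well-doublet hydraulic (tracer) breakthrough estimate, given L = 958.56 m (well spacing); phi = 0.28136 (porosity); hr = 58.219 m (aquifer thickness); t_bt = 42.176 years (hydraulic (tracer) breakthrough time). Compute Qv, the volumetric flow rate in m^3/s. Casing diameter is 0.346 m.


Qv = pi*hr*phi*L^2 / (3*t_bt*365.25*86400)
Qv = pi*58.219*0.28136*958.56^2 / (3*42.176*365.25*86400)
Qv = 0.011842 m^3/s


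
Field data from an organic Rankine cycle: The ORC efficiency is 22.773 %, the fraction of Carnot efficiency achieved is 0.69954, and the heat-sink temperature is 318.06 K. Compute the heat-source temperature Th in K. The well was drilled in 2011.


Th = Tc / (1 - (eta_orc/100)/f)
Th = 318.06 / (1 - (22.773/100)/0.69954)
Th = 471.58 K


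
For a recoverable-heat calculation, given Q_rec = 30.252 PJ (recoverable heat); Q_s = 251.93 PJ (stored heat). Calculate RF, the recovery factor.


RF = Q_rec / Q_s
RF = 30.252 / 251.93
RF = 0.12008


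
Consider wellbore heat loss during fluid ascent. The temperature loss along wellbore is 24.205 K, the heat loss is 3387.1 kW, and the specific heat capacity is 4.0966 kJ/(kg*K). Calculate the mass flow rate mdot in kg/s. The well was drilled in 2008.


mdot = Q_loss / (cp * dT)
mdot = 3387.1 / (4.0966 * 24.205)
mdot = 34.159 kg/s


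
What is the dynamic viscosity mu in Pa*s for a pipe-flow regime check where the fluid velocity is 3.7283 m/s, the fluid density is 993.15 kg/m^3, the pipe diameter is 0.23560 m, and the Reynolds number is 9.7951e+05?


mu = rho * vel * D / Re
mu = 993.15 * 3.7283 * 0.23560 / 9.7951e+05
mu = 0.00089062 Pa*s


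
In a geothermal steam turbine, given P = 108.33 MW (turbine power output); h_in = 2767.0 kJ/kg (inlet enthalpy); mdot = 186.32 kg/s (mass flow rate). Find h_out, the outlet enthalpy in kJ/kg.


h_out = h_in - P * 1000 / mdot
h_out = 2767.0 - 108.33 * 1000 / 186.32
h_out = 2185.6 kJ/kg


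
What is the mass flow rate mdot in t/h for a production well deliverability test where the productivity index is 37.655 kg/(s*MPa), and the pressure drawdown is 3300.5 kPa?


mdot = PI * dP / 1000
mdot = 37.655 * 3300.5 / 1000
mdot = 124.2803 kg/s
Convert: 124.2803 kg/s * 3.6 = 447.41 t/h
mdot = 447.41 t/h


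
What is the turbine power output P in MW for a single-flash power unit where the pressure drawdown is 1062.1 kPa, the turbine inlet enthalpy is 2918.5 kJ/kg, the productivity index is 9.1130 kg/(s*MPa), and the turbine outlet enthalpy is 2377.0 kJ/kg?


Step 1: mdot = PI * dP / 1000 = 9.113 * 1062.1 / 1000 = 9.678917 kg/s
Step 2: P = mdot*(h_in - h_out)/1000 = 9.678917*(2918.5 - 2377.0)/1000 = 5.2411 MW
P = 5.2411 MW


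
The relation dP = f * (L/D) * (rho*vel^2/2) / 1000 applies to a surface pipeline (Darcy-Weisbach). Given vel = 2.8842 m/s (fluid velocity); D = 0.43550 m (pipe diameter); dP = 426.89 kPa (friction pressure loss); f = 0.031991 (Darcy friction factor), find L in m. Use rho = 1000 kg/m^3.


L = dP*1000*D / (f*rho*vel^2/2)
L = 426.89*1000*0.43550 / (0.031991*1000*2.8842^2/2)
L = 1397.2 m


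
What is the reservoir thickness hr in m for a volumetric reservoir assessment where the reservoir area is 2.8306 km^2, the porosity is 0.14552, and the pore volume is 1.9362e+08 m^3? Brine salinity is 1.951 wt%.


hr = Vp / (A * 1e6 * phi)
hr = 1.9362e+08 / (2.8306 * 1e6 * 0.14552)
hr = 470.06 m


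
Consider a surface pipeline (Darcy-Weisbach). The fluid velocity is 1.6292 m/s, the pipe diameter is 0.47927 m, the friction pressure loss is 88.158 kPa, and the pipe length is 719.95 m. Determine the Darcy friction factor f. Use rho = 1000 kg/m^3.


f = dP*1000 / ((L/D)*(rho*vel^2/2))
f = 88.158*1000 / ((719.95/0.47927)*(1000*1.6292^2/2))
f = 0.044220


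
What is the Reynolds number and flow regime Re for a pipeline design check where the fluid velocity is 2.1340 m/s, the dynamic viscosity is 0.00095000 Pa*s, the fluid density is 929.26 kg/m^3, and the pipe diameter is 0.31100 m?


Step 1: Re = rho*vel*D/mu = 929.26*2.134*0.311/0.00095 = 6.4918e+05
Step 2: Re = 6.4918e+05 > 4000, so flow is turbulent.
Re = 6.4918e+05 (turbulent)


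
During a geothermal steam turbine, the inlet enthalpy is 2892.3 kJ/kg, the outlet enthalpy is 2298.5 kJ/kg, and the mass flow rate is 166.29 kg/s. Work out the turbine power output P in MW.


P = mdot * (h_in - h_out) / 1000
P = 166.29 * (2892.3 - 2298.5) / 1000
P = 98.743 MW


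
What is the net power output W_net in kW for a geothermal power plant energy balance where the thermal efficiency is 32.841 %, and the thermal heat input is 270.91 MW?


W_net = eta / 100 * Q_in
W_net = 32.841 / 100 * 270.91
W_net = 88.96955 MW
Convert: 88.96955 MW * 1000.0 = 88970 kW
W_net = 88970 kW


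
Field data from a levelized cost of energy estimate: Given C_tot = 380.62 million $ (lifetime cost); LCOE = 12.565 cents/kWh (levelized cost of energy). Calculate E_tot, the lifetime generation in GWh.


E_tot = C_tot / LCOE * 100
E_tot = 380.62 / 12.565 * 100
E_tot = 3029.2 GWh


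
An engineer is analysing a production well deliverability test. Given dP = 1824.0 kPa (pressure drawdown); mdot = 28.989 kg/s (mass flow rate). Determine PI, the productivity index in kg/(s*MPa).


PI = mdot * 1000 / dP
PI = 28.989 * 1000 / 1824.0
PI = 15.893 kg/(s*MPa)


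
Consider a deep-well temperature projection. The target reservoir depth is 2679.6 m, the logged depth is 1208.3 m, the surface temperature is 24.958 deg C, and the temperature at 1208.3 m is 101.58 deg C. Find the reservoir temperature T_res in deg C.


Step 1: grad = (T_d1 - T_surf)/d1 * 1000 = (101.58 - 24.958)/1208.3 * 1000 = 63.41306 deg C/km
Step 2: T_res = T_surf + grad*d2/1000 = 24.958 + 63.41306*2679.6/1000 = 194.88 deg C
T_res = 194.88 deg C


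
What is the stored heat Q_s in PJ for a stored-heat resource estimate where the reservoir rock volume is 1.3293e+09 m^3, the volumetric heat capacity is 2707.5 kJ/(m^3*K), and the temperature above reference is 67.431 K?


Q_s = Vr * rhoc * dT / 1e12
Q_s = 1.3293e+09 * 2707.5 * 67.431 / 1e12
Q_s = 242.69 PJ


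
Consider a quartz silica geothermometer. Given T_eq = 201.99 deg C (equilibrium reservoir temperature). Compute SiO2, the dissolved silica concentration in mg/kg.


SiO2 = 10^(5.19 - 1309/(T_eq + 273.15))
SiO2 = 10^(5.19 - 1309/(201.99 + 273.15))
SiO2 = 272.28 mg/kg


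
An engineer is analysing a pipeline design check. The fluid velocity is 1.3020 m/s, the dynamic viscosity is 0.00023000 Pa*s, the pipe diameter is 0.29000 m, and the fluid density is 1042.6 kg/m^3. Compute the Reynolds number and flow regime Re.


Step 1: Re = rho*vel*D/mu = 1042.6*1.302*0.29/0.00023 = 1.7116e+06
Step 2: Re = 1.7116e+06 > 4000, so flow is turbulent.
Re = 1.7116e+06 (turbulent)


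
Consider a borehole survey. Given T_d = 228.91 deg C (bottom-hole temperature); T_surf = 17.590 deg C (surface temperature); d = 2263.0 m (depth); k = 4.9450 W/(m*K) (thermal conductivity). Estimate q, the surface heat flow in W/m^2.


Step 1: grad = (T_d - T_surf)/d * 1000 = (228.91 - 17.59)/2263.0 * 1000 = 93.38047 deg C/km
Step 2: q = k * grad / 1000 = 4.945 * 93.38047 / 1000 = 0.46177 W/m^2
q = 0.46177 W/m^2


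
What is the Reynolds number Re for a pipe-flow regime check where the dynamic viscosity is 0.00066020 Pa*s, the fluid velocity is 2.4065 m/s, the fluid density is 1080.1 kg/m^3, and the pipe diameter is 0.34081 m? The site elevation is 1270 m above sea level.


Re = rho * vel * D / mu
Re = 1080.1 * 2.4065 * 0.34081 / 0.00066020
Re = 1.3418e+06


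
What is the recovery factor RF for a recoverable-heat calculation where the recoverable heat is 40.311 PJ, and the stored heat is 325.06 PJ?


RF = Q_rec / Q_s
RF = 40.311 / 325.06
RF = 0.12401


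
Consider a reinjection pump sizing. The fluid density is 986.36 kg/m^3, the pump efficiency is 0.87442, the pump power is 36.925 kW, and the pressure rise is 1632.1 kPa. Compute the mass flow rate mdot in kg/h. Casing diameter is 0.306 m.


mdot = P_pump * rho * eta / dP
mdot = 36.925 * 986.36 * 0.87442 / 1632.1
mdot = 19.51323 kg/s
Convert: 19.51323 kg/s * 3600.0 = 70248 kg/h
mdot = 70248 kg/h


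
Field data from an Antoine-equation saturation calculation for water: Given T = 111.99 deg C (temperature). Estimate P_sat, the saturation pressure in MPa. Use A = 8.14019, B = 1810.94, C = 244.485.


P_sat = 10^(A - B/(C + T)) / 760 * 0.101325
P_sat = 10^(8.14019 - 1810.94/(244.485 + 111.99)) / 760 * 0.101325
P_sat = 0.15310 MPa


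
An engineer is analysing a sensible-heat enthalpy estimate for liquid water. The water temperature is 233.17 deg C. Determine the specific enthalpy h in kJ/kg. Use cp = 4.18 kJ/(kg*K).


h = cp * T
h = 4.18 * 233.17
h = 974.65 kJ/kg


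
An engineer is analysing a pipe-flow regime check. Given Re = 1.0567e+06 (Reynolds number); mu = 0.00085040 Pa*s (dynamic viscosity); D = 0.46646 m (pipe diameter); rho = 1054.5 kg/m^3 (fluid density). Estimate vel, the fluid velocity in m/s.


vel = Re * mu / (rho * D)
vel = 1.0567e+06 * 0.00085040 / (1054.5 * 0.46646)
vel = 1.8269 m/s


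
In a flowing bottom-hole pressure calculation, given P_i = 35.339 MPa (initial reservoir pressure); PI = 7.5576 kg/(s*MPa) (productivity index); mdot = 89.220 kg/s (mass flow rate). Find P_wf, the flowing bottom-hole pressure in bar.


P_wf = P_i - mdot / PI
P_wf = 35.339 - 89.220 / 7.5576
P_wf = 23.53366 MPa
Convert: 23.53366 MPa * 10.0 = 235.34 bar
P_wf = 235.34 bar


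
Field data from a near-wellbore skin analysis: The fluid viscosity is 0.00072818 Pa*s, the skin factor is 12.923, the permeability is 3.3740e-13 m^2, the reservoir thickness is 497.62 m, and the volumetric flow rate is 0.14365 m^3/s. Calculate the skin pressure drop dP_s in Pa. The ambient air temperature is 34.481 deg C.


dP_s = S * q * mu / (2*pi*k*hr) / 1000
dP_s = 12.923 * 0.14365 * 0.00072818 / (2*pi*3.3740e-13*497.62) / 1000
dP_s = 1281.401 kPa
Convert: 1281.401 kPa * 1000.0 = 1.2814e+06 Pa
dP_s = 1.2814e+06 Pa


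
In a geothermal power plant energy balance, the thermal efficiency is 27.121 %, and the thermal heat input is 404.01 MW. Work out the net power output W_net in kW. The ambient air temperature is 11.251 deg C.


W_net = eta / 100 * Q_in
W_net = 27.121 / 100 * 404.01
W_net = 109.5716 MW
Convert: 109.5716 MW * 1000.0 = 1.0957e+05 kW
W_net = 1.0957e+05 kW


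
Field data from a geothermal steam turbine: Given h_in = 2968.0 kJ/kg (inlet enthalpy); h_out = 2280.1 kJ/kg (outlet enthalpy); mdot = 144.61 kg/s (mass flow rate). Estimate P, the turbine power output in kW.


P = mdot * (h_in - h_out) / 1000
P = 144.61 * (2968.0 - 2280.1) / 1000
P = 99.47722 MW
Convert: 99.47722 MW * 1000.0 = 99477 kW
P = 99477 kW


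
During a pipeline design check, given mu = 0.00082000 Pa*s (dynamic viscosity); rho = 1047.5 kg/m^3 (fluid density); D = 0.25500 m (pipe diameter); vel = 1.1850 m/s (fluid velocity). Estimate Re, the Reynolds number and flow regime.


Step 1: Re = rho*vel*D/mu = 1047.5*1.185*0.255/0.00082 = 3.8601e+05
Step 2: Re = 3.8601e+05 > 4000, so flow is turbulent.
Re = 3.8601e+05 (turbulent)


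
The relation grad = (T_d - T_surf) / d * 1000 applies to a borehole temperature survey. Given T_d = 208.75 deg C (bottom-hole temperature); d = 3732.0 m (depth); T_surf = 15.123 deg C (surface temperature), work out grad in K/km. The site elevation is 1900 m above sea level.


grad = (T_d - T_surf) / d * 1000
grad = (208.75 - 15.123) / 3732.0 * 1000
grad = 51.88290 deg C/km
Convert: 51.88290 deg C/km * 1.0 = 51.883 K/km
grad = 51.883 K/km


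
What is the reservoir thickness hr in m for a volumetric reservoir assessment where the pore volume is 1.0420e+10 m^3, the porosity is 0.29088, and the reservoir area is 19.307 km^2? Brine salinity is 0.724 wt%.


hr = Vp / (A * 1e6 * phi)
hr = 1.0420e+10 / (19.307 * 1e6 * 0.29088)
hr = 1855.4 m


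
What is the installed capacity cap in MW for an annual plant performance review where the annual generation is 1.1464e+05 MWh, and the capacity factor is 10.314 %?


cap = E_a / (CF/100 * 8760)
cap = 1.1464e+05 / (10.314/100 * 8760)
cap = 126.88 MW


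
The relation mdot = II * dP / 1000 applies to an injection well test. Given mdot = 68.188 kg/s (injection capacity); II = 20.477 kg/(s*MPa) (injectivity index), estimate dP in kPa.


dP = mdot * 1000 / II
dP = 68.188 * 1000 / 20.477
dP = 3330.0 kPa


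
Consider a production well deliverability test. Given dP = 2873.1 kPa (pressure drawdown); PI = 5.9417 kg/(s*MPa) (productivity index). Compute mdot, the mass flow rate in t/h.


mdot = PI * dP / 1000
mdot = 5.9417 * 2873.1 / 1000
mdot = 17.07110 kg/s
Convert: 17.07110 kg/s * 3.6 = 61.456 t/h
mdot = 61.456 t/h


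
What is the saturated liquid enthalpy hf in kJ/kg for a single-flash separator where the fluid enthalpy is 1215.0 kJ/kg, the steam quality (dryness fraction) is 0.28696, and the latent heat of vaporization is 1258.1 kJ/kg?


hf = h - x * hfg
hf = 1215.0 - 0.28696 * 1258.1
hf = 853.98 kJ/kg
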